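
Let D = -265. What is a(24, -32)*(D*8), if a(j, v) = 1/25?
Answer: -424/5 ≈ -84.800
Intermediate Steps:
a(j, v) = 1/25
a(24, -32)*(D*8) = (-265*8)/25 = (1/25)*(-2120) = -424/5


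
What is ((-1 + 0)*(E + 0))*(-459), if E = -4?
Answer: -1836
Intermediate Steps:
((-1 + 0)*(E + 0))*(-459) = ((-1 + 0)*(-4 + 0))*(-459) = -1*(-4)*(-459) = 4*(-459) = -1836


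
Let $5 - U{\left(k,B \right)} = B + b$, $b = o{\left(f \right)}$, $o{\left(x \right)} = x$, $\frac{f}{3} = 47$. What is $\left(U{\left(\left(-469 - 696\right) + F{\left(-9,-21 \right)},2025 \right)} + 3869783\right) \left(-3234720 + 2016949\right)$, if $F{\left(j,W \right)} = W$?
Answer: $-4709877910562$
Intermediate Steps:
$f = 141$ ($f = 3 \cdot 47 = 141$)
$b = 141$
$U{\left(k,B \right)} = -136 - B$ ($U{\left(k,B \right)} = 5 - \left(B + 141\right) = 5 - \left(141 + B\right) = -136 - B$)
$\left(U{\left(\left(-469 - 696\right) + F{\left(-9,-21 \right)},2025 \right)} + 3869783\right) \left(-3234720 + 2016949\right) = \left(\left(-136 - 2025\right) + 3869783\right) \left(-3234720 + 2016949\right) = \left(\left(-136 - 2025\right) + 3869783\right) \left(-1217771\right) = \left(-2161 + 3869783\right) \left(-1217771\right) = 3867622 \left(-1217771\right) = -4709877910562$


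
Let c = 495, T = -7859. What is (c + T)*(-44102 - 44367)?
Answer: 651485716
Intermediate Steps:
(c + T)*(-44102 - 44367) = (495 - 7859)*(-44102 - 44367) = -7364*(-88469) = 651485716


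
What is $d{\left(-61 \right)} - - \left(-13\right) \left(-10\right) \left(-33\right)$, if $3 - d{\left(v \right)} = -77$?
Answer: $-4210$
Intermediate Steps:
$d{\left(v \right)} = 80$ ($d{\left(v \right)} = 3 - -77 = 3 + 77 = 80$)
$d{\left(-61 \right)} - - \left(-13\right) \left(-10\right) \left(-33\right) = 80 - - \left(-13\right) \left(-10\right) \left(-33\right) = 80 - - 130 \left(-33\right) = 80 - \left(-1\right) \left(-4290\right) = 80 - 4290 = -4210$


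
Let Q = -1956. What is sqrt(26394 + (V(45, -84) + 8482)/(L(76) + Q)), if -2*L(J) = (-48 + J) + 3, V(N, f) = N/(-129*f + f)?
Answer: sqrt(5146642649607361)/441616 ≈ 162.45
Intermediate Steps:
V(N, f) = -N/(128*f) (V(N, f) = N/((-128*f)) = (-1/(128*f))*N = -N/(128*f))
L(J) = 45/2 - J/2 (L(J) = -((-48 + J) + 3)/2 = -(-45 + J)/2 = 45/2 - J/2)
sqrt(26394 + (V(45, -84) + 8482)/(L(76) + Q)) = sqrt(26394 + (-1/128*45/(-84) + 8482)/((45/2 - 1/2*76) - 1956)) = sqrt(26394 + (-1/128*45*(-1/84) + 8482)/((45/2 - 38) - 1956)) = sqrt(26394 + (15/3584 + 8482)/(-31/2 - 1956)) = sqrt(26394 + 30399503/(3584*(-3943/2))) = sqrt(26394 + (30399503/3584)*(-2/3943)) = sqrt(26394 - 30399503/7065856) = sqrt(186465803761/7065856) = sqrt(5146642649607361)/441616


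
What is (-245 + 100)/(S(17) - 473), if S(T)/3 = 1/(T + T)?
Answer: 4930/16079 ≈ 0.30661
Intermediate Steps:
S(T) = 3/(2*T) (S(T) = 3/(T + T) = 3/((2*T)) = 3*(1/(2*T)) = 3/(2*T))
(-245 + 100)/(S(17) - 473) = (-245 + 100)/((3/2)/17 - 473) = -145/((3/2)*(1/17) - 473) = -145/(3/34 - 473) = -145/(-16079/34) = -145*(-34/16079) = 4930/16079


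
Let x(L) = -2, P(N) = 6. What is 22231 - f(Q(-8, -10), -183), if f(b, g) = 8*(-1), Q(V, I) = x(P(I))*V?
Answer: 22239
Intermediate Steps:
Q(V, I) = -2*V
f(b, g) = -8
22231 - f(Q(-8, -10), -183) = 22231 - 1*(-8) = 22231 + 8 = 22239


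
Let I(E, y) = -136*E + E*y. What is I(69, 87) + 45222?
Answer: 41841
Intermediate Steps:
I(69, 87) + 45222 = 69*(-136 + 87) + 45222 = 69*(-49) + 45222 = -3381 + 45222 = 41841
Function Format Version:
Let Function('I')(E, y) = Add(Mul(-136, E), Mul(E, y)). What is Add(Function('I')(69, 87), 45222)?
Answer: 41841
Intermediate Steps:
Add(Function('I')(69, 87), 45222) = Add(Mul(69, Add(-136, 87)), 45222) = Add(Mul(69, -49), 45222) = Add(-3381, 45222) = 41841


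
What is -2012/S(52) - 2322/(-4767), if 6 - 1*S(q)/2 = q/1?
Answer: 817069/36547 ≈ 22.357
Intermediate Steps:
S(q) = 12 - 2*q (S(q) = 12 - 2*q/1 = 12 - 2*q)
-2012/S(52) - 2322/(-4767) = -2012/(12 - 2*52) - 2322/(-4767) = -2012/(12 - 104) - 2322*(-1/4767) = -2012/(-92) + 774/1589 = -2012*(-1/92) + 774/1589 = 503/23 + 774/1589 = 817069/36547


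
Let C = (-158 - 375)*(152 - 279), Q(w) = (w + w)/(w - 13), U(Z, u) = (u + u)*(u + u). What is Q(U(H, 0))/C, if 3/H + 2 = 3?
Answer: 0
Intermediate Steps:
H = 3 (H = 3/(-2 + 3) = 3/1 = 3*1 = 3)
U(Z, u) = 4*u² (U(Z, u) = (2*u)*(2*u) = 4*u²)
Q(w) = 2*w/(-13 + w) (Q(w) = (2*w)/(-13 + w) = 2*w/(-13 + w))
C = 67691 (C = -533*(-127) = 67691)
Q(U(H, 0))/C = (2*(4*0²)/(-13 + 4*0²))/67691 = (2*(4*0)/(-13 + 4*0))*(1/67691) = (2*0/(-13 + 0))*(1/67691) = (2*0/(-13))*(1/67691) = (2*0*(-1/13))*(1/67691) = 0*(1/67691) = 0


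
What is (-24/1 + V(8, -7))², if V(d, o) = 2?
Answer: 484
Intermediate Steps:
(-24/1 + V(8, -7))² = (-24/1 + 2)² = (-24*1 + 2)² = (-24 + 2)² = (-22)² = 484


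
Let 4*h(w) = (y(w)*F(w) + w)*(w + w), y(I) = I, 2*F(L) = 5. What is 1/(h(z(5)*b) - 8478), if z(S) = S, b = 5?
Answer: -4/29537 ≈ -0.00013542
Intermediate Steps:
F(L) = 5/2 (F(L) = (½)*5 = 5/2)
h(w) = 7*w²/4 (h(w) = ((w*(5/2) + w)*(w + w))/4 = ((5*w/2 + w)*(2*w))/4 = ((7*w/2)*(2*w))/4 = (7*w²)/4 = 7*w²/4)
1/(h(z(5)*b) - 8478) = 1/(7*(5*5)²/4 - 8478) = 1/((7/4)*25² - 8478) = 1/((7/4)*625 - 8478) = 1/(4375/4 - 8478) = 1/(-29537/4) = -4/29537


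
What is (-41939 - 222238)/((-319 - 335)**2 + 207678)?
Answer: -88059/211798 ≈ -0.41577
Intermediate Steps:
(-41939 - 222238)/((-319 - 335)**2 + 207678) = -264177/((-654)**2 + 207678) = -264177/(427716 + 207678) = -264177/635394 = -264177*1/635394 = -88059/211798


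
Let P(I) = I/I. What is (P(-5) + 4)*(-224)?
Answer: -1120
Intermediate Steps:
P(I) = 1
(P(-5) + 4)*(-224) = (1 + 4)*(-224) = 5*(-224) = -1120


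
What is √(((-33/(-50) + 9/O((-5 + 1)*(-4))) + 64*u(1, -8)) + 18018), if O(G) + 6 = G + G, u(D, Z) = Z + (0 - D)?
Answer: √73696701/65 ≈ 132.07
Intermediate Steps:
u(D, Z) = Z - D
O(G) = -6 + 2*G (O(G) = -6 + (G + G) = -6 + 2*G)
√(((-33/(-50) + 9/O((-5 + 1)*(-4))) + 64*u(1, -8)) + 18018) = √(((-33/(-50) + 9/(-6 + 2*((-5 + 1)*(-4)))) + 64*(-8 - 1*1)) + 18018) = √(((-33*(-1/50) + 9/(-6 + 2*(-4*(-4)))) + 64*(-8 - 1)) + 18018) = √(((33/50 + 9/(-6 + 2*16)) + 64*(-9)) + 18018) = √(((33/50 + 9/(-6 + 32)) - 576) + 18018) = √(((33/50 + 9/26) - 576) + 18018) = √((327/325 - 576) + 18018) = √(-186873/325 + 18018) = √(5668977/325) = √73696701/65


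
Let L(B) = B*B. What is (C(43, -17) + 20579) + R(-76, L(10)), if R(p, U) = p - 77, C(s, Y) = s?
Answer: 20469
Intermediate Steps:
L(B) = B²
R(p, U) = -77 + p
(C(43, -17) + 20579) + R(-76, L(10)) = (43 + 20579) + (-77 - 76) = 20622 - 153 = 20469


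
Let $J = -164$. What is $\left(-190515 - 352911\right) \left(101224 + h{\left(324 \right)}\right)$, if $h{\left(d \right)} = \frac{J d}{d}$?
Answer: $-54918631560$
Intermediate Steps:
$h{\left(d \right)} = -164$ ($h{\left(d \right)} = \frac{\left(-164\right) d}{d} = -164$)
$\left(-190515 - 352911\right) \left(101224 + h{\left(324 \right)}\right) = \left(-190515 - 352911\right) \left(101224 - 164\right) = \left(-543426\right) 101060 = -54918631560$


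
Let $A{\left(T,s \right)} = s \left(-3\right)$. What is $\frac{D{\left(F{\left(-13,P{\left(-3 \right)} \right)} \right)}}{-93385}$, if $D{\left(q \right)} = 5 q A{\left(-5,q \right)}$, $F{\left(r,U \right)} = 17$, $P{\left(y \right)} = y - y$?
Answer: $\frac{867}{18677} \approx 0.046421$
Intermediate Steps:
$P{\left(y \right)} = 0$
$A{\left(T,s \right)} = - 3 s$
$D{\left(q \right)} = - 15 q^{2}$ ($D{\left(q \right)} = 5 q \left(- 3 q\right) = - 15 q^{2}$)
$\frac{D{\left(F{\left(-13,P{\left(-3 \right)} \right)} \right)}}{-93385} = \frac{\left(-15\right) 17^{2}}{-93385} = \left(-15\right) 289 \left(- \frac{1}{93385}\right) = \left(-4335\right) \left(- \frac{1}{93385}\right) = \frac{867}{18677}$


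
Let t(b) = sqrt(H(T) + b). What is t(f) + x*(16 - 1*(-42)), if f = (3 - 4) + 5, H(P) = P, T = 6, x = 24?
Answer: 1392 + sqrt(10) ≈ 1395.2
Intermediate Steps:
f = 4 (f = -1 + 5 = 4)
t(b) = sqrt(6 + b)
t(f) + x*(16 - 1*(-42)) = sqrt(6 + 4) + 24*(16 - 1*(-42)) = sqrt(10) + 24*(16 + 42) = sqrt(10) + 24*58 = sqrt(10) + 1392 = 1392 + sqrt(10)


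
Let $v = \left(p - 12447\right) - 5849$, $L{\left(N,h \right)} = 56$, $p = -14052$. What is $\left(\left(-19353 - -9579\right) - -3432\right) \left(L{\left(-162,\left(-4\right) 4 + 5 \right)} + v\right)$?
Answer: $204795864$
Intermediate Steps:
$v = -32348$ ($v = \left(-14052 - 12447\right) - 5849 = -26499 - 5849 = -32348$)
$\left(\left(-19353 - -9579\right) - -3432\right) \left(L{\left(-162,\left(-4\right) 4 + 5 \right)} + v\right) = \left(\left(-19353 - -9579\right) - -3432\right) \left(56 - 32348\right) = \left(\left(-19353 + 9579\right) + 3432\right) \left(-32292\right) = \left(-9774 + 3432\right) \left(-32292\right) = \left(-6342\right) \left(-32292\right) = 204795864$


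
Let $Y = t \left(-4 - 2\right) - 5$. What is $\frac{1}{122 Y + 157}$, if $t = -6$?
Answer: $\frac{1}{3939} \approx 0.00025387$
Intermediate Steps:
$Y = 31$ ($Y = - 6 \left(-4 - 2\right) - 5 = \left(-6\right) \left(-6\right) - 5 = 36 - 5 = 31$)
$\frac{1}{122 Y + 157} = \frac{1}{122 \cdot 31 + 157} = \frac{1}{3782 + 157} = \frac{1}{3939}$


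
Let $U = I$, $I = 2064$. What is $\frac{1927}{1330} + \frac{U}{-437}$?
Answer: $- \frac{100159}{30590} \approx -3.2742$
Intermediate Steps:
$U = 2064$
$\frac{1927}{1330} + \frac{U}{-437} = \frac{1927}{1330} + \frac{2064}{-437} = 1927 \cdot \frac{1}{1330} + 2064 \left(- \frac{1}{437}\right) = \frac{1927}{1330} - \frac{2064}{437} = - \frac{100159}{30590}$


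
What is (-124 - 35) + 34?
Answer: -125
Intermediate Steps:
(-124 - 35) + 34 = -159 + 34 = -125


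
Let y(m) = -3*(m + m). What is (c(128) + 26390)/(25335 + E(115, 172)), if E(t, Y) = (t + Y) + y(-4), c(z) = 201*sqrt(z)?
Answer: 13195/12823 + 804*sqrt(2)/12823 ≈ 1.1177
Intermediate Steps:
y(m) = -6*m
E(t, Y) = 24 + Y + t (E(t, Y) = (t + Y) - 6*(-4) = (Y + t) + 24 = 24 + Y + t)
(c(128) + 26390)/(25335 + E(115, 172)) = (201*sqrt(128) + 26390)/(25335 + (24 + 172 + 115)) = (201*(8*sqrt(2)) + 26390)/(25335 + 311) = (1608*sqrt(2) + 26390)/25646 = (26390 + 1608*sqrt(2))*(1/25646) = 13195/12823 + 804*sqrt(2)/12823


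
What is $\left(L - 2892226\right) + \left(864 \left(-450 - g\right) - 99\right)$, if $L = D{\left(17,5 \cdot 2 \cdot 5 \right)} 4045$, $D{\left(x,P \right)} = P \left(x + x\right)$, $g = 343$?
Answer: $3299023$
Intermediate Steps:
$D{\left(x,P \right)} = 2 P x$ ($D{\left(x,P \right)} = P 2 x = 2 P x$)
$L = 6876500$ ($L = 2 \cdot 5 \cdot 2 \cdot 5 \cdot 17 \cdot 4045 = 2 \cdot 10 \cdot 5 \cdot 17 \cdot 4045 = 2 \cdot 50 \cdot 17 \cdot 4045 = 1700 \cdot 4045 = 6876500$)
$\left(L - 2892226\right) + \left(864 \left(-450 - g\right) - 99\right) = \left(6876500 - 2892226\right) + \left(864 \left(-450 - 343\right) - 99\right) = 3984274 + \left(864 \left(-450 - 343\right) - 99\right) = 3984274 + \left(864 \left(-793\right) - 99\right) = 3984274 - 685251 = 3299023$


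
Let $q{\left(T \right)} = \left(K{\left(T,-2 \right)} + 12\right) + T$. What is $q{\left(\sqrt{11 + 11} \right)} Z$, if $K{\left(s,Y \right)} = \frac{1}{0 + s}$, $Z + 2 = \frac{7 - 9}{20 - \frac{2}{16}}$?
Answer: $- \frac{1336}{53} - \frac{3841 \sqrt{22}}{1749} \approx -35.508$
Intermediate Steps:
$Z = - \frac{334}{159}$ ($Z = -2 + \frac{7 - 9}{20 - \frac{2}{16}} = -2 - \frac{2}{20 - \frac{1}{8}} = -2 - \frac{2}{\frac{159}{8}} = -2 - \frac{16}{159} = - \frac{334}{159} \approx -2.1006$)
$K{\left(s,Y \right)} = \frac{1}{s}$
$q{\left(T \right)} = 12 + T + \frac{1}{T}$ ($q{\left(T \right)} = \left(\frac{1}{T} + 12\right) + T = \left(12 + \frac{1}{T}\right) + T = 12 + T + \frac{1}{T}$)
$q{\left(\sqrt{11 + 11} \right)} Z = \left(12 + \sqrt{11 + 11} + \frac{1}{\sqrt{11 + 11}}\right) \left(- \frac{334}{159}\right) = \left(12 + \sqrt{22} + \frac{1}{\sqrt{22}}\right) \left(- \frac{334}{159}\right) = \left(12 + \sqrt{22} + \frac{\sqrt{22}}{22}\right) \left(- \frac{334}{159}\right) = \left(12 + \frac{23 \sqrt{22}}{22}\right) \left(- \frac{334}{159}\right) = - \frac{1336}{53} - \frac{3841 \sqrt{22}}{1749}$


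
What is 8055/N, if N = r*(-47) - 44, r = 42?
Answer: -8055/2018 ≈ -3.9916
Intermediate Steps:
N = -2018 (N = 42*(-47) - 44 = -1974 - 44 = -2018)
8055/N = 8055/(-2018) = 8055*(-1/2018) = -8055/2018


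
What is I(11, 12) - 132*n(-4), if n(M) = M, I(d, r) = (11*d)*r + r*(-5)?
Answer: 1920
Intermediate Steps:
I(d, r) = -5*r + 11*d*r (I(d, r) = 11*d*r - 5*r = -5*r + 11*d*r)
I(11, 12) - 132*n(-4) = 12*(-5 + 11*11) - 132*(-4) = 12*(-5 + 121) + 528 = 12*116 + 528 = 1392 + 528 = 1920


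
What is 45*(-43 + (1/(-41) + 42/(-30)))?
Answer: -81963/41 ≈ -1999.1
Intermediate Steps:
45*(-43 + (1/(-41) + 42/(-30))) = 45*(-43 + (1*(-1/41) + 42*(-1/30))) = 45*(-43 + (-1/41 - 7/5)) = 45*(-43 - 292/205) = 45*(-9107/205) = -81963/41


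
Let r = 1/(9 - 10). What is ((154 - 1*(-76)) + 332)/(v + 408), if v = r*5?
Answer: 562/403 ≈ 1.3945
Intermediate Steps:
r = -1 (r = 1/(-1) = -1)
v = -5 (v = -1*5 = -5)
((154 - 1*(-76)) + 332)/(v + 408) = ((154 - 1*(-76)) + 332)/(-5 + 408) = ((154 + 76) + 332)/403 = (230 + 332)*(1/403) = 562*(1/403) = 562/403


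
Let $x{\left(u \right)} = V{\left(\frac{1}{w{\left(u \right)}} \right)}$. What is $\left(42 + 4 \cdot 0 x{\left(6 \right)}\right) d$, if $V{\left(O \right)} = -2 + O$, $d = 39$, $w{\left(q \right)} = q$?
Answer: $1638$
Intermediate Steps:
$x{\left(u \right)} = -2 + \frac{1}{u}$
$\left(42 + 4 \cdot 0 x{\left(6 \right)}\right) d = \left(42 + 4 \cdot 0 \left(-2 + \frac{1}{6}\right)\right) 39 = \left(42 + 0 \left(-2 + \frac{1}{6}\right)\right) 39 = \left(42 + 0 \left(- \frac{11}{6}\right)\right) 39 = \left(42 + 0\right) 39 = 42 \cdot 39 = 1638$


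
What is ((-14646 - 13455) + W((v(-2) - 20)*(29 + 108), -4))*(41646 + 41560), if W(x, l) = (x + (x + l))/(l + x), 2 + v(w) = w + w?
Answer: -4168663783914/1783 ≈ -2.3380e+9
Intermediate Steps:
v(w) = -2 + 2*w (v(w) = -2 + (w + w) = -2 + 2*w)
W(x, l) = (l + 2*x)/(l + x) (W(x, l) = (x + (l + x))/(l + x) = (l + 2*x)/(l + x))
((-14646 - 13455) + W((v(-2) - 20)*(29 + 108), -4))*(41646 + 41560) = ((-14646 - 13455) + (-4 + 2*(((-2 + 2*(-2)) - 20)*(29 + 108)))/(-4 + ((-2 + 2*(-2)) - 20)*(29 + 108)))*(41646 + 41560) = (-28101 + (-4 + 2*(((-2 - 4) - 20)*137))/(-4 + ((-2 - 4) - 20)*137))*83206 = (-28101 + (-4 + 2*((-6 - 20)*137))/(-4 + (-6 - 20)*137))*83206 = (-28101 + (-4 + 2*(-26*137))/(-4 - 26*137))*83206 = (-28101 + (-4 + 2*(-3562))/(-4 - 3562))*83206 = (-28101 + (-4 - 7124)/(-3566))*83206 = (-28101 - 1/3566*(-7128))*83206 = (-28101 + 3564/1783)*83206 = -50100519/1783*83206 = -4168663783914/1783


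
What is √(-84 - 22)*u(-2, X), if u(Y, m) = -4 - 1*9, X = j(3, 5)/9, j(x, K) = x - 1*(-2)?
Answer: -13*I*√106 ≈ -133.84*I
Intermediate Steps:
j(x, K) = 2 + x (j(x, K) = x + 2 = 2 + x)
X = 5/9 (X = (2 + 3)/9 = 5*(⅑) = 5/9 ≈ 0.55556)
u(Y, m) = -13 (u(Y, m) = -4 - 9 = -13)
√(-84 - 22)*u(-2, X) = √(-84 - 22)*(-13) = √(-106)*(-13) = (I*√106)*(-13) = -13*I*√106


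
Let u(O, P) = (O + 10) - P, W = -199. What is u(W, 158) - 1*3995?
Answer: -4342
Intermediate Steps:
u(O, P) = 10 + O - P (u(O, P) = (10 + O) - P = 10 + O - P)
u(W, 158) - 1*3995 = (10 - 199 - 1*158) - 1*3995 = (10 - 199 - 158) - 3995 = -347 - 3995 = -4342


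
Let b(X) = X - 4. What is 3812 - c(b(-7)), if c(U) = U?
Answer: 3823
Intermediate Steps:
b(X) = -4 + X
3812 - c(b(-7)) = 3812 - (-4 - 7) = 3812 - 1*(-11) = 3812 + 11 = 3823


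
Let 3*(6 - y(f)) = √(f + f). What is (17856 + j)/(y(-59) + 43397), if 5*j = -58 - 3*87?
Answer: 34750568547/84771918995 + 266883*I*√118/84771918995 ≈ 0.40993 + 3.4199e-5*I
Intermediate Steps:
y(f) = 6 - √2*√f/3 (y(f) = 6 - √(f + f)/3 = 6 - √2*√f/3)
j = -319/5 (j = (-58 - 3*87)/5 = (-58 - 261)/5 = (⅕)*(-319) = -319/5 ≈ -63.800)
(17856 + j)/(y(-59) + 43397) = (17856 - 319/5)/((6 - √2*√(-59)/3) + 43397) = 88961/(5*((6 - √2*I*√59/3) + 43397)) = 88961/(5*((6 - I*√118/3) + 43397)) = 88961/(5*(43403 - I*√118/3))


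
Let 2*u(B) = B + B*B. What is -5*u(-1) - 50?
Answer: -50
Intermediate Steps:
u(B) = B/2 + B**2/2 (u(B) = (B + B*B)/2 = (B + B**2)/2 = B/2 + B**2/2)
-5*u(-1) - 50 = -5*(-1)*(1 - 1)/2 - 50 = -5*(-1)*0/2 - 50 = -5*0 - 50 = 0 - 50 = -50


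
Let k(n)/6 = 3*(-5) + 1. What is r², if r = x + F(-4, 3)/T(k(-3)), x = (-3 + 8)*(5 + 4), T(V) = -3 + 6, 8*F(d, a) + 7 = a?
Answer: 72361/36 ≈ 2010.0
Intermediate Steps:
k(n) = -84 (k(n) = 6*(3*(-5) + 1) = 6*(-15 + 1) = 6*(-14) = -84)
F(d, a) = -7/8 + a/8
T(V) = 3
x = 45 (x = 5*9 = 45)
r = 269/6 (r = 45 + (-7/8 + (⅛)*3)/3 = 45 + (-7/8 + 3/8)*(⅓) = 45 - ½*⅓ = 45 - ⅙ = 269/6 ≈ 44.833)
r² = (269/6)² = 72361/36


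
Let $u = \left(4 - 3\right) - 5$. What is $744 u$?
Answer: $-2976$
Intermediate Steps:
$u = -4$ ($u = \left(4 - 3\right) - 5 = 1 - 5 = -4$)
$744 u = 744 \left(-4\right) = -2976$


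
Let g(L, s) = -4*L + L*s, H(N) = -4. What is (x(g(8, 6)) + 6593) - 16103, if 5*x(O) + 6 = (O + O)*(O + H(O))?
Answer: -47172/5 ≈ -9434.4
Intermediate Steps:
x(O) = -6/5 + 2*O*(-4 + O)/5 (x(O) = -6/5 + ((O + O)*(O - 4))/5 = -6/5 + ((2*O)*(-4 + O))/5 = -6/5 + (2*O*(-4 + O))/5 = -6/5 + 2*O*(-4 + O)/5)
(x(g(8, 6)) + 6593) - 16103 = ((-6/5 - 64*(-4 + 6)/5 + 2*(8*(-4 + 6))**2/5) + 6593) - 16103 = ((-6/5 - 64*2/5 + 2*(8*2)**2/5) + 6593) - 16103 = ((-6/5 - 8/5*16 + (2/5)*16**2) + 6593) - 16103 = ((-6/5 - 128/5 + (2/5)*256) + 6593) - 16103 = ((-6/5 - 128/5 + 512/5) + 6593) - 16103 = (378/5 + 6593) - 16103 = 33343/5 - 16103 = -47172/5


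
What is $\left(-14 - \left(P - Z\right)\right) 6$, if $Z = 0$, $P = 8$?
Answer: $-132$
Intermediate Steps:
$\left(-14 - \left(P - Z\right)\right) 6 = \left(-14 + \left(0 - 8\right)\right) 6 = \left(-14 - 8\right) 6 = \left(-22\right) 6 = -132$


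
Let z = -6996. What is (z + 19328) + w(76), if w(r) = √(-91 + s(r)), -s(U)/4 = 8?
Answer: 12332 + I*√123 ≈ 12332.0 + 11.091*I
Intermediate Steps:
s(U) = -32 (s(U) = -4*8 = -32)
w(r) = I*√123 (w(r) = √(-91 - 32) = √(-123) = I*√123)
(z + 19328) + w(76) = (-6996 + 19328) + I*√123 = 12332 + I*√123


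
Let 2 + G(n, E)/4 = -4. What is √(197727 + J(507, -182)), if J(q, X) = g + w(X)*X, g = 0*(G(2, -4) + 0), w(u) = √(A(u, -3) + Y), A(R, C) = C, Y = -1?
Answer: √(197727 - 364*I) ≈ 444.67 - 0.409*I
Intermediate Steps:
G(n, E) = -24 (G(n, E) = -8 + 4*(-4) = -8 - 16 = -24)
w(u) = 2*I (w(u) = √(-3 - 1) = √(-4) = 2*I)
g = 0 (g = 0*(-24 + 0) = 0*(-24) = 0)
J(q, X) = 2*I*X (J(q, X) = 0 + (2*I)*X = 0 + 2*I*X = 2*I*X)
√(197727 + J(507, -182)) = √(197727 + 2*I*(-182)) = √(197727 - 364*I)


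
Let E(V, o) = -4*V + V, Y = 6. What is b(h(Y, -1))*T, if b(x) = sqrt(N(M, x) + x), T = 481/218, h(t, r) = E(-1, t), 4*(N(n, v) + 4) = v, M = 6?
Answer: 481*I/436 ≈ 1.1032*I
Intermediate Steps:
E(V, o) = -3*V
N(n, v) = -4 + v/4
h(t, r) = 3 (h(t, r) = -3*(-1) = 3)
T = 481/218 (T = 481*(1/218) = 481/218 ≈ 2.2064)
b(x) = sqrt(-4 + 5*x/4) (b(x) = sqrt((-4 + x/4) + x) = sqrt(-4 + 5*x/4))
b(h(Y, -1))*T = (sqrt(-16 + 5*3)/2)*(481/218) = (sqrt(-16 + 15)/2)*(481/218) = (sqrt(-1)/2)*(481/218) = (I/2)*(481/218) = 481*I/436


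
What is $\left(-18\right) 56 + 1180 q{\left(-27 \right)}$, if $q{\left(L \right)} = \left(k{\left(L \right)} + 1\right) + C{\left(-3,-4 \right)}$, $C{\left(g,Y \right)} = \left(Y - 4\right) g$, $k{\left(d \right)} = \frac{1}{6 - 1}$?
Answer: $28728$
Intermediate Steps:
$k{\left(d \right)} = \frac{1}{5}$
$C{\left(g,Y \right)} = g \left(-4 + Y\right)$ ($C{\left(g,Y \right)} = \left(-4 + Y\right) g = g \left(-4 + Y\right)$)
$q{\left(L \right)} = \frac{126}{5}$ ($q{\left(L \right)} = \left(\frac{1}{5} + 1\right) - 3 \left(-4 - 4\right) = \frac{6}{5} - -24 = \frac{6}{5} + 24 = \frac{126}{5}$)
$\left(-18\right) 56 + 1180 q{\left(-27 \right)} = \left(-18\right) 56 + 1180 \cdot \frac{126}{5} = -1008 + 29736 = 28728$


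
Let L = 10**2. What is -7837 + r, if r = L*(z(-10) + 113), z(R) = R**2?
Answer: 13463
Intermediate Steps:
L = 100
r = 21300 (r = 100*((-10)**2 + 113) = 100*(100 + 113) = 100*213 = 21300)
-7837 + r = -7837 + 21300 = 13463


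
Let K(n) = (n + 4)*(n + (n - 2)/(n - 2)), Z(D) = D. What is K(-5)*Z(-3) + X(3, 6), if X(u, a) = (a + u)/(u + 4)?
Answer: -75/7 ≈ -10.714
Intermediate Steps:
X(u, a) = (a + u)/(4 + u)
K(n) = (1 + n)*(4 + n) (K(n) = (4 + n)*(n + (-2 + n)/(-2 + n)) = (4 + n)*(n + 1) = (4 + n)*(1 + n) = (1 + n)*(4 + n))
K(-5)*Z(-3) + X(3, 6) = (4 + (-5)² + 5*(-5))*(-3) + (6 + 3)/(4 + 3) = (4 + 25 - 25)*(-3) + 9/7 = 4*(-3) + (⅐)*9 = -12 + 9/7 = -75/7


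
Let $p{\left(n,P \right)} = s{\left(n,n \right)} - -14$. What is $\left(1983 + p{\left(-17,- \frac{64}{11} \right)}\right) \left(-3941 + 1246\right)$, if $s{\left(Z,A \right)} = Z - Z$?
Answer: $-5381915$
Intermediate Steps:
$s{\left(Z,A \right)} = 0$
$p{\left(n,P \right)} = 14$ ($p{\left(n,P \right)} = 0 - -14 = 0 + 14 = 14$)
$\left(1983 + p{\left(-17,- \frac{64}{11} \right)}\right) \left(-3941 + 1246\right) = \left(1983 + 14\right) \left(-3941 + 1246\right) = 1997 \left(-2695\right) = -5381915$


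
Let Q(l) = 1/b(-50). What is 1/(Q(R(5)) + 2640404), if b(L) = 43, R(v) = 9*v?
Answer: 43/113537373 ≈ 3.7873e-7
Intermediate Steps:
Q(l) = 1/43
1/(Q(R(5)) + 2640404) = 1/(1/43 + 2640404) = 1/(113537373/43) = 43/113537373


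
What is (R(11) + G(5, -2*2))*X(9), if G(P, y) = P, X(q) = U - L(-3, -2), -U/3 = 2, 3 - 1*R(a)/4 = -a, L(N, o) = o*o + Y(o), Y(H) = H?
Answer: -488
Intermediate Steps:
L(N, o) = o + o² (L(N, o) = o*o + o = o² + o = o + o²)
R(a) = 12 + 4*a (R(a) = 12 - (-4)*a = 12 + 4*a)
U = -6 (U = -3*2 = -6)
X(q) = -8 (X(q) = -6 - (-2)*(1 - 2) = -6 - (-2)*(-1) = -6 - 1*2 = -6 - 2 = -8)
(R(11) + G(5, -2*2))*X(9) = ((12 + 4*11) + 5)*(-8) = ((12 + 44) + 5)*(-8) = (56 + 5)*(-8) = 61*(-8) = -488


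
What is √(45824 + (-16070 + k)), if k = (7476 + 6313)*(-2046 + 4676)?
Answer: 2*√9073706 ≈ 6024.5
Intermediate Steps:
k = 36265070 (k = 13789*2630 = 36265070)
√(45824 + (-16070 + k)) = √(45824 + (-16070 + 36265070)) = √(45824 + 36249000) = √36294824 = 2*√9073706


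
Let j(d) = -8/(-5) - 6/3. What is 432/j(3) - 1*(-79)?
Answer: -1001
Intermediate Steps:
j(d) = -⅖ (j(d) = -8*(-⅕) - 6*⅓ = 8/5 - 2 = -⅖)
432/j(3) - 1*(-79) = 432/(-⅖) - 1*(-79) = 432*(-5/2) + 79 = -1080 + 79 = -1001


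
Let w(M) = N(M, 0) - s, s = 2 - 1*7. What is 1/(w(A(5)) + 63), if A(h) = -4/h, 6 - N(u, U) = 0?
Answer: 1/74 ≈ 0.013514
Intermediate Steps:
s = -5 (s = 2 - 7 = -5)
N(u, U) = 6 (N(u, U) = 6 - 1*0 = 6 + 0 = 6)
w(M) = 11 (w(M) = 6 - 1*(-5) = 6 + 5 = 11)
1/(w(A(5)) + 63) = 1/(11 + 63) = 1/74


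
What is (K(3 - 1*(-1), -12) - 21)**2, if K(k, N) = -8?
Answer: 841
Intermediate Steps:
(K(3 - 1*(-1), -12) - 21)**2 = (-8 - 21)**2 = (-29)**2 = 841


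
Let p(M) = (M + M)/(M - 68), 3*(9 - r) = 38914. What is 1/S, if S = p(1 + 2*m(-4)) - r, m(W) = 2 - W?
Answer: 165/2138707 ≈ 7.7149e-5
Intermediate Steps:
r = -38887/3 (r = 9 - ⅓*38914 = 9 - 38914/3 = -38887/3 ≈ -12962.)
p(M) = 2*M/(-68 + M) (p(M) = (2*M)/(-68 + M) = 2*M/(-68 + M))
S = 2138707/165 (S = 2*(1 + 2*(2 - 1*(-4)))/(-68 + (1 + 2*(2 - 1*(-4)))) - 1*(-38887/3) = 2*(1 + 2*(2 + 4))/(-68 + (1 + 2*(2 + 4))) + 38887/3 = 2*(1 + 2*6)/(-68 + (1 + 2*6)) + 38887/3 = 2*(1 + 12)/(-68 + (1 + 12)) + 38887/3 = 2*13/(-68 + 13) + 38887/3 = 2*13/(-55) + 38887/3 = 2*13*(-1/55) + 38887/3 = -26/55 + 38887/3 = 2138707/165 ≈ 12962.)
1/S = 1/(2138707/165) = 165/2138707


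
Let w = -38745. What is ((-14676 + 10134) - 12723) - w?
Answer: 21480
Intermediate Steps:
((-14676 + 10134) - 12723) - w = ((-14676 + 10134) - 12723) - 1*(-38745) = (-4542 - 12723) + 38745 = -17265 + 38745 = 21480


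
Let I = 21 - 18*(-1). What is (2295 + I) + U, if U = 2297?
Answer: 4631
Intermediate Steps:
I = 39 (I = 21 + 18 = 39)
(2295 + I) + U = (2295 + 39) + 2297 = 2334 + 2297 = 4631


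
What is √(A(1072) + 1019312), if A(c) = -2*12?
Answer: 2*√254822 ≈ 1009.6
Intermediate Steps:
A(c) = -24
√(A(1072) + 1019312) = √(-24 + 1019312) = √1019288 = 2*√254822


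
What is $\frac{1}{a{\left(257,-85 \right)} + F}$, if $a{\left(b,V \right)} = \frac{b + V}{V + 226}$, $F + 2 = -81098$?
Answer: $- \frac{141}{11434928} \approx -1.2331 \cdot 10^{-5}$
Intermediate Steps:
$F = -81100$ ($F = -2 - 81098 = -81100$)
$a{\left(b,V \right)} = \frac{V + b}{226 + V}$
$\frac{1}{a{\left(257,-85 \right)} + F} = \frac{1}{\frac{-85 + 257}{226 - 85} - 81100} = \frac{1}{\frac{1}{141} \cdot 172 - 81100} = \frac{1}{\frac{172}{141} - 81100} = \frac{1}{- \frac{11434928}{141}} = - \frac{141}{11434928}$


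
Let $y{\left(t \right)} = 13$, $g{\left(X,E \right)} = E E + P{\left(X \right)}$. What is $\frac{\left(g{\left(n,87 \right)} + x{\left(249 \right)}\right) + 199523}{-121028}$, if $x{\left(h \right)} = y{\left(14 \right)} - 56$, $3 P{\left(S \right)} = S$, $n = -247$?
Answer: $- \frac{155225}{90771} \approx -1.7101$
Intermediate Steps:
$P{\left(S \right)} = \frac{S}{3}$
$g{\left(X,E \right)} = E^{2} + \frac{X}{3}$ ($g{\left(X,E \right)} = E E + \frac{X}{3} = E^{2} + \frac{X}{3}$)
$x{\left(h \right)} = -43$ ($x{\left(h \right)} = 13 - 56 = -43$)
$\frac{\left(g{\left(n,87 \right)} + x{\left(249 \right)}\right) + 199523}{-121028} = \frac{\left(\left(87^{2} + \frac{1}{3} \left(-247\right)\right) - 43\right) + 199523}{-121028} = \left(\left(\left(7569 - \frac{247}{3}\right) - 43\right) + 199523\right) \left(- \frac{1}{121028}\right) = \left(\left(\frac{22460}{3} - 43\right) + 199523\right) \left(- \frac{1}{121028}\right) = \left(\frac{22331}{3} + 199523\right) \left(- \frac{1}{121028}\right) = \frac{620900}{3} \left(- \frac{1}{121028}\right) = - \frac{155225}{90771}$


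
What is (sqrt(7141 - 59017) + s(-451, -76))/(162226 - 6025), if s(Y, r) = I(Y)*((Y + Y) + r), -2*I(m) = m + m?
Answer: -147026/52067 + 2*I*sqrt(1441)/52067 ≈ -2.8238 + 0.0014581*I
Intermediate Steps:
I(m) = -m (I(m) = -(m + m)/2 = -m)
s(Y, r) = -Y*(r + 2*Y) (s(Y, r) = (-Y)*((Y + Y) + r) = (-Y)*(2*Y + r) = (-Y)*(r + 2*Y) = -Y*(r + 2*Y))
(sqrt(7141 - 59017) + s(-451, -76))/(162226 - 6025) = (sqrt(7141 - 59017) - 1*(-451)*(-76 + 2*(-451)))/(162226 - 6025) = (sqrt(-51876) - 1*(-451)*(-76 - 902))/156201 = (6*I*sqrt(1441) - 1*(-451)*(-978))*(1/156201) = (6*I*sqrt(1441) - 441078)*(1/156201) = (-441078 + 6*I*sqrt(1441))*(1/156201) = -147026/52067 + 2*I*sqrt(1441)/52067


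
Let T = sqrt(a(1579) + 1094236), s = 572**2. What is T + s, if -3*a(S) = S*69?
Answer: 327184 + sqrt(1057919) ≈ 3.2821e+5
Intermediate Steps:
a(S) = -23*S (a(S) = -S*69/3 = -23*S)
s = 327184
T = sqrt(1057919) (T = sqrt(-23*1579 + 1094236) = sqrt(-36317 + 1094236) = sqrt(1057919) ≈ 1028.6)
T + s = sqrt(1057919) + 327184 = 327184 + sqrt(1057919)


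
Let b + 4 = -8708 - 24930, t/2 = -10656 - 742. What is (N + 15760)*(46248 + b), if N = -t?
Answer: 486036936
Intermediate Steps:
t = -22796 (t = 2*(-10656 - 742) = 2*(-11398) = -22796)
N = 22796 (N = -1*(-22796) = 22796)
b = -33642 (b = -4 + (-8708 - 24930) = -4 - 33638 = -33642)
(N + 15760)*(46248 + b) = (22796 + 15760)*(46248 - 33642) = 38556*12606 = 486036936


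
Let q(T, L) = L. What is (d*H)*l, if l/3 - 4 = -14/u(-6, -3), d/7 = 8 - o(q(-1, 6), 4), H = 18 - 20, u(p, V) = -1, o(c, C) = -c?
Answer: -10584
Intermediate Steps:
H = -2
d = 98 (d = 7*(8 - (-1)*6) = 7*(8 - 1*(-6)) = 7*(8 + 6) = 7*14 = 98)
l = 54 (l = 12 + 3*(-14/(-1)) = 12 + 3*(-14*(-1)) = 12 + 3*14 = 12 + 42 = 54)
(d*H)*l = (98*(-2))*54 = -196*54 = -10584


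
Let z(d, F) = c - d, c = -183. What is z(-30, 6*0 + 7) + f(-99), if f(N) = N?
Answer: -252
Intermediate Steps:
z(d, F) = -183 - d
z(-30, 6*0 + 7) + f(-99) = (-183 - 1*(-30)) - 99 = (-183 + 30) - 99 = -153 - 99 = -252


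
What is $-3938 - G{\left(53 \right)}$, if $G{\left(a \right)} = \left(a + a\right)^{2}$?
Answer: $-15174$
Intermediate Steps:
$G{\left(a \right)} = 4 a^{2}$ ($G{\left(a \right)} = \left(2 a\right)^{2} = 4 a^{2}$)
$-3938 - G{\left(53 \right)} = -3938 - 4 \cdot 53^{2} = -3938 - 4 \cdot 2809 = -3938 - 11236 = -15174$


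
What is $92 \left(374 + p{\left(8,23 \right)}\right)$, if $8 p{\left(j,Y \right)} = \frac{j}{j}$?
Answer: $\frac{68839}{2} \approx 34420.0$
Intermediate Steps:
$p{\left(j,Y \right)} = \frac{1}{8}$ ($p{\left(j,Y \right)} = \frac{j \frac{1}{j}}{8} = \frac{1}{8} \cdot 1 = \frac{1}{8}$)
$92 \left(374 + p{\left(8,23 \right)}\right) = 92 \left(374 + \frac{1}{8}\right) = 92 \cdot \frac{2993}{8} = \frac{68839}{2}$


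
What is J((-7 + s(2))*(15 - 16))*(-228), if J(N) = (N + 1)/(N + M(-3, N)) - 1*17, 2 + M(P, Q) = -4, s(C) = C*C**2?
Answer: 3876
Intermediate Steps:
s(C) = C**3
M(P, Q) = -6 (M(P, Q) = -2 - 4 = -6)
J(N) = -17 + (1 + N)/(-6 + N) (J(N) = (N + 1)/(N - 6) - 1*17 = (1 + N)/(-6 + N) - 17 = -17 + (1 + N)/(-6 + N))
J((-7 + s(2))*(15 - 16))*(-228) = ((103 - 16*(-7 + 2**3)*(15 - 16))/(-6 + (-7 + 2**3)*(15 - 16)))*(-228) = ((103 - 16*(-7 + 8)*(-1))/(-6 + (-7 + 8)*(-1)))*(-228) = ((103 - 16*(-1))/(-6 + 1*(-1)))*(-228) = ((103 - 16*(-1))/(-6 - 1))*(-228) = ((103 + 16)/(-7))*(-228) = -1/7*119*(-228) = -17*(-228) = 3876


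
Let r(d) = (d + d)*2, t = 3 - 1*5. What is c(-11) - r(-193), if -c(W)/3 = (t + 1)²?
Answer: 769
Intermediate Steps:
t = -2 (t = 3 - 5 = -2)
c(W) = -3 (c(W) = -3*(-2 + 1)² = -3*(-1)² = -3*1 = -3)
r(d) = 4*d (r(d) = (2*d)*2 = 4*d)
c(-11) - r(-193) = -3 - 4*(-193) = -3 - 1*(-772) = -3 + 772 = 769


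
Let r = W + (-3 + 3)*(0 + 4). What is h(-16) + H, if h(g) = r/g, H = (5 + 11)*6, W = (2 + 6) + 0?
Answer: 191/2 ≈ 95.500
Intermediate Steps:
W = 8 (W = 8 + 0 = 8)
H = 96 (H = 16*6 = 96)
r = 8 (r = 8 + (-3 + 3)*(0 + 4) = 8 + 0*4 = 8 + 0 = 8)
h(g) = 8/g
h(-16) + H = 8/(-16) + 96 = 8*(-1/16) + 96 = -½ + 96 = 191/2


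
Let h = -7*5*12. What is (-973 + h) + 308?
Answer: -1085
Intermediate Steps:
h = -420 (h = -35*12 = -420)
(-973 + h) + 308 = (-973 - 420) + 308 = -1393 + 308 = -1085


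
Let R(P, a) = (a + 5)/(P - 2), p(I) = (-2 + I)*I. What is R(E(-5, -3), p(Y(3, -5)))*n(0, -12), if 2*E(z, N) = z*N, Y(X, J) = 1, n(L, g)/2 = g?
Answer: -192/11 ≈ -17.455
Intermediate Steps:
n(L, g) = 2*g
E(z, N) = N*z/2 (E(z, N) = (z*N)/2 = (N*z)/2 = N*z/2)
p(I) = I*(-2 + I)
R(P, a) = (5 + a)/(-2 + P)
R(E(-5, -3), p(Y(3, -5)))*n(0, -12) = ((5 + 1*(-2 + 1))/(-2 + (½)*(-3)*(-5)))*(2*(-12)) = ((5 + 1*(-1))/(-2 + 15/2))*(-24) = ((5 - 1)/(11/2))*(-24) = ((2/11)*4)*(-24) = (8/11)*(-24) = -192/11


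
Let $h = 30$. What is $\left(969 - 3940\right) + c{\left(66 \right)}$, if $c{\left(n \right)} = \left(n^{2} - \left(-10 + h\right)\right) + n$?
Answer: $1431$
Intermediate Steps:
$c{\left(n \right)} = -20 + n + n^{2}$ ($c{\left(n \right)} = \left(n^{2} + \left(10 - 30\right)\right) + n = \left(n^{2} - 20\right) + n = \left(-20 + n^{2}\right) + n = -20 + n + n^{2}$)
$\left(969 - 3940\right) + c{\left(66 \right)} = \left(969 - 3940\right) + \left(-20 + 66 + 66^{2}\right) = -2971 + \left(-20 + 66 + 4356\right) = -2971 + 4402 = 1431$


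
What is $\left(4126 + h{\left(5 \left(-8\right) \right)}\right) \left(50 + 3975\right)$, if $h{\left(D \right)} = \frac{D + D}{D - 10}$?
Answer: $16613590$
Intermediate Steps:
$h{\left(D \right)} = \frac{2 D}{-10 + D}$
$\left(4126 + h{\left(5 \left(-8\right) \right)}\right) \left(50 + 3975\right) = \left(4126 + \frac{2 \cdot 5 \left(-8\right)}{-10 + 5 \left(-8\right)}\right) \left(50 + 3975\right) = \left(4126 + 2 \left(-40\right) \frac{1}{-10 - 40}\right) 4025 = \left(4126 + 2 \left(-40\right) \frac{1}{-50}\right) 4025 = \left(4126 + 2 \left(-40\right) \left(- \frac{1}{50}\right)\right) 4025 = \left(4126 + \frac{8}{5}\right) 4025 = \frac{20638}{5} \cdot 4025 = 16613590$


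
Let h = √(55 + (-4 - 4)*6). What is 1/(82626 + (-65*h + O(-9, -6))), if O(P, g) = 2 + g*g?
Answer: 82664/6833307321 + 65*√7/6833307321 ≈ 1.2122e-5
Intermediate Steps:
O(P, g) = 2 + g²
h = √7 (h = √(55 - 8*6) = √(55 - 48) = √7 ≈ 2.6458)
1/(82626 + (-65*h + O(-9, -6))) = 1/(82626 + (-65*√7 + (2 + (-6)²))) = 1/(82626 + (-65*√7 + (2 + 36))) = 1/(82626 + (-65*√7 + 38)) = 1/(82626 + (38 - 65*√7)) = 1/(82664 - 65*√7)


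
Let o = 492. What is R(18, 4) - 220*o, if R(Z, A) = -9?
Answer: -108249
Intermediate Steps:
R(18, 4) - 220*o = -9 - 220*492 = -9 - 108240 = -108249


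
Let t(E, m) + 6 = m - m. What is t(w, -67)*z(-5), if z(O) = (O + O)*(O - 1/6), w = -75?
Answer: -310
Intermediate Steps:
z(O) = 2*O*(-1/6 + O) (z(O) = (2*O)*(O - 1*1/6) = (2*O)*(O - 1/6) = (2*O)*(-1/6 + O) = 2*O*(-1/6 + O))
t(E, m) = -6 (t(E, m) = -6 + (m - m) = -6 + 0 = -6)
t(w, -67)*z(-5) = -2*(-5)*(-1 + 6*(-5)) = -2*(-5)*(-1 - 30) = -2*(-5)*(-31) = -6*155/3 = -310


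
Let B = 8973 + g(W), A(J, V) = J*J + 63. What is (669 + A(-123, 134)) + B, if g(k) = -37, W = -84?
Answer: 24797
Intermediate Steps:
A(J, V) = 63 + J² (A(J, V) = J² + 63 = 63 + J²)
B = 8936 (B = 8973 - 37 = 8936)
(669 + A(-123, 134)) + B = (669 + (63 + (-123)²)) + 8936 = (669 + (63 + 15129)) + 8936 = (669 + 15192) + 8936 = 15861 + 8936 = 24797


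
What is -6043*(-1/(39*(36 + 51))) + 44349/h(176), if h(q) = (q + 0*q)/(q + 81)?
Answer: 38673435917/597168 ≈ 64761.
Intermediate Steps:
h(q) = q/(81 + q) (h(q) = (q + 0)/(81 + q) = q/(81 + q))
-6043*(-1/(39*(36 + 51))) + 44349/h(176) = -6043*(-1/(39*(36 + 51))) + 44349/((176/(81 + 176))) = -6043/(87*(-39)) + 44349/((176/257)) = -6043/(-3393) + 44349/((176*(1/257))) = -6043*(-1/3393) + 44349/(176/257) = 6043/3393 + 44349*(257/176) = 6043/3393 + 11397693/176 = 38673435917/597168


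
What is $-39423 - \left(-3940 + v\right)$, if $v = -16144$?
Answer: $-19339$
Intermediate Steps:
$-39423 - \left(-3940 + v\right) = -39423 - \left(-3940 - 16144\right) = -39423 - -20084 = -39423 + 20084 = -19339$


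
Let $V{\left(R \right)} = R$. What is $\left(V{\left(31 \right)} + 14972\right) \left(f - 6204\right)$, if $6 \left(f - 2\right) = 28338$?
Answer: $-22189437$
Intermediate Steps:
$f = 4725$ ($f = 2 + \frac{1}{6} \cdot 28338 = 2 + 4723 = 4725$)
$\left(V{\left(31 \right)} + 14972\right) \left(f - 6204\right) = \left(31 + 14972\right) \left(4725 - 6204\right) = 15003 \left(-1479\right) = -22189437$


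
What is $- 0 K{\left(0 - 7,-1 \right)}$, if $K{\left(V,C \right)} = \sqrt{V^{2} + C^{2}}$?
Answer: $0$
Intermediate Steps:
$K{\left(V,C \right)} = \sqrt{C^{2} + V^{2}}$
$- 0 K{\left(0 - 7,-1 \right)} = - 0 \sqrt{\left(-1\right)^{2} + \left(0 - 7\right)^{2}} = - 0 \sqrt{1 + \left(-7\right)^{2}} = - 0 \sqrt{1 + 49} = - 0 \sqrt{50} = - 0 \cdot 5 \sqrt{2} = \left(-1\right) 0 = 0$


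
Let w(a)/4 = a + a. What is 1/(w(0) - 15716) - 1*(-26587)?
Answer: 417841291/15716 ≈ 26587.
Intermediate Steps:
w(a) = 8*a (w(a) = 4*(a + a) = 4*(2*a) = 8*a)
1/(w(0) - 15716) - 1*(-26587) = 1/(8*0 - 15716) - 1*(-26587) = 1/(0 - 15716) + 26587 = 1/(-15716) + 26587 = -1/15716 + 26587 = 417841291/15716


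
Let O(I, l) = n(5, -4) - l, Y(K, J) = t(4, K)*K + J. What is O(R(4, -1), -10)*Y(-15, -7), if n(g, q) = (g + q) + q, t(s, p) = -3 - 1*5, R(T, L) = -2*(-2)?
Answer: 791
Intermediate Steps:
R(T, L) = 4
t(s, p) = -8 (t(s, p) = -3 - 5 = -8)
Y(K, J) = J - 8*K (Y(K, J) = -8*K + J = J - 8*K)
n(g, q) = g + 2*q
O(I, l) = -3 - l (O(I, l) = (5 + 2*(-4)) - l = (5 - 8) - l = -3 - l)
O(R(4, -1), -10)*Y(-15, -7) = (-3 - 1*(-10))*(-7 - 8*(-15)) = (-3 + 10)*(-7 + 120) = 7*113 = 791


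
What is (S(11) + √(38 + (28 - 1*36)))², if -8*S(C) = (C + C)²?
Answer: 14761/4 - 121*√30 ≈ 3027.5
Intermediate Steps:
S(C) = -C²/2 (S(C) = -(C + C)²/8 = -4*C²/8 = -C²/2)
(S(11) + √(38 + (28 - 1*36)))² = (-½*11² + √(38 + (28 - 1*36)))² = (-½*121 + √(38 + (28 - 36)))² = (-121/2 + √(38 - 8))² = (-121/2 + √30)²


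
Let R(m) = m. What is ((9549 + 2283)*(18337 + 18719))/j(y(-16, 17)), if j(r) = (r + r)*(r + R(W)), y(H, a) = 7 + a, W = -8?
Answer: 570894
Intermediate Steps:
j(r) = 2*r*(-8 + r) (j(r) = (r + r)*(r - 8) = (2*r)*(-8 + r) = 2*r*(-8 + r))
((9549 + 2283)*(18337 + 18719))/j(y(-16, 17)) = ((9549 + 2283)*(18337 + 18719))/((2*(7 + 17)*(-8 + (7 + 17)))) = (11832*37056)/((2*24*(-8 + 24))) = 438446592/((2*24*16)) = 438446592/768 = 438446592*(1/768) = 570894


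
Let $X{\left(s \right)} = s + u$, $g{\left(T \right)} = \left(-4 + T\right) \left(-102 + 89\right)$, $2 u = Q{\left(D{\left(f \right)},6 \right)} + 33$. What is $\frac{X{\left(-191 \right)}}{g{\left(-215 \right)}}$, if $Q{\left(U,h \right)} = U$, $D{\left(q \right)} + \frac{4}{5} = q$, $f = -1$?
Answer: $- \frac{877}{14235} \approx -0.061609$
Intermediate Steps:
$D{\left(q \right)} = - \frac{4}{5} + q$
$u = \frac{78}{5}$ ($u = \frac{\left(- \frac{4}{5} - 1\right) + 33}{2} = \frac{- \frac{9}{5} + 33}{2} = \frac{1}{2} \cdot \frac{156}{5} = \frac{78}{5} \approx 15.6$)
$g{\left(T \right)} = 52 - 13 T$ ($g{\left(T \right)} = \left(-4 + T\right) \left(-13\right) = 52 - 13 T$)
$X{\left(s \right)} = \frac{78}{5} + s$ ($X{\left(s \right)} = s + \frac{78}{5} = \frac{78}{5} + s$)
$\frac{X{\left(-191 \right)}}{g{\left(-215 \right)}} = \frac{\frac{78}{5} - 191}{52 - -2795} = - \frac{877}{5 \left(52 + 2795\right)} = - \frac{877}{5 \cdot 2847} = \left(- \frac{877}{5}\right) \frac{1}{2847} = - \frac{877}{14235}$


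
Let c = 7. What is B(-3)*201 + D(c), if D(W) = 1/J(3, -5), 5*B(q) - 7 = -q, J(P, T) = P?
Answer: 1207/3 ≈ 402.33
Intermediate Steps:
B(q) = 7/5 - q/5 (B(q) = 7/5 + (-q)/5 = 7/5 - q/5)
D(W) = ⅓ (D(W) = 1/3 = ⅓)
B(-3)*201 + D(c) = (7/5 - ⅕*(-3))*201 + ⅓ = (7/5 + ⅗)*201 + ⅓ = 2*201 + ⅓ = 402 + ⅓ = 1207/3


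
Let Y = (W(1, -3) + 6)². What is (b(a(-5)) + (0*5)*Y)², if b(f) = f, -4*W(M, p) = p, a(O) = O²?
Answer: 625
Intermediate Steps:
W(M, p) = -p/4
Y = 729/16 (Y = (-¼*(-3) + 6)² = (¾ + 6)² = (27/4)² = 729/16 ≈ 45.563)
(b(a(-5)) + (0*5)*Y)² = ((-5)² + (0*5)*(729/16))² = (25 + 0*(729/16))² = (25 + 0)² = 25² = 625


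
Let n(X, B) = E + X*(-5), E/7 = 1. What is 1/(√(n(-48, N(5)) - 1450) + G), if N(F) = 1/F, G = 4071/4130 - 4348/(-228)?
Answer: 319291770/25555560829 - 15920100*I*√1203/25555560829 ≈ 0.012494 - 0.021607*I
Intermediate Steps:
E = 7 (E = 7*1 = 7)
G = 80023/3990 (G = 4071*(1/4130) - 4348*(-1/228) = 69/70 + 1087/57 = 80023/3990 ≈ 20.056)
n(X, B) = 7 - 5*X (n(X, B) = 7 + X*(-5) = 7 - 5*X)
1/(√(n(-48, N(5)) - 1450) + G) = 1/(√((7 - 5*(-48)) - 1450) + 80023/3990) = 1/(√((7 + 240) - 1450) + 80023/3990) = 1/(√(247 - 1450) + 80023/3990) = 1/(√(-1203) + 80023/3990) = 1/(I*√1203 + 80023/3990) = 1/(80023/3990 + I*√1203)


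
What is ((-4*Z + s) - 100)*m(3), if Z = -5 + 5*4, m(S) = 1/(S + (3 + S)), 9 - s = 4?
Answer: -155/9 ≈ -17.222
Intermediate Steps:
s = 5 (s = 9 - 1*4 = 9 - 4 = 5)
m(S) = 1/(3 + 2*S)
Z = 15 (Z = -5 + 20 = 15)
((-4*Z + s) - 100)*m(3) = ((-4*15 + 5) - 100)/(3 + 2*3) = ((-60 + 5) - 100)/(3 + 6) = (-55 - 100)/9 = -155*1/9 = -155/9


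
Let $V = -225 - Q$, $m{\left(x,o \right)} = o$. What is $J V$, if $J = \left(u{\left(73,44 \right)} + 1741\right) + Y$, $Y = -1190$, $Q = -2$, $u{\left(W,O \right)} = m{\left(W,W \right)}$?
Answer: $-139152$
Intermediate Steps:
$u{\left(W,O \right)} = W$
$V = -223$ ($V = -225 - -2 = -225 + 2 = -223$)
$J = 624$ ($J = \left(73 + 1741\right) - 1190 = 1814 - 1190 = 624$)
$J V = 624 \left(-223\right) = -139152$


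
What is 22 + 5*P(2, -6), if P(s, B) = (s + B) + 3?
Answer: 17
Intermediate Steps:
P(s, B) = 3 + B + s (P(s, B) = (B + s) + 3 = 3 + B + s)
22 + 5*P(2, -6) = 22 + 5*(3 - 6 + 2) = 22 + 5*(-1) = 22 - 5 = 17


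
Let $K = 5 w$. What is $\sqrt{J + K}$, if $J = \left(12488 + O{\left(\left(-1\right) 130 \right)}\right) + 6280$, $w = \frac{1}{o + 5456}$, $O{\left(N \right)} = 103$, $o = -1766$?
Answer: $\frac{\sqrt{1141997518}}{246} \approx 137.37$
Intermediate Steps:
$w = \frac{1}{3690}$ ($w = \frac{1}{-1766 + 5456} = \frac{1}{3690} \approx 0.000271$)
$K = \frac{1}{738}$ ($K = 5 \cdot \frac{1}{3690} = \frac{1}{738} \approx 0.001355$)
$J = 18871$ ($J = \left(12488 + 103\right) + 6280 = 12591 + 6280 = 18871$)
$\sqrt{J + K} = \sqrt{18871 + \frac{1}{738}} = \sqrt{\frac{13926799}{738}} = \frac{\sqrt{1141997518}}{246}$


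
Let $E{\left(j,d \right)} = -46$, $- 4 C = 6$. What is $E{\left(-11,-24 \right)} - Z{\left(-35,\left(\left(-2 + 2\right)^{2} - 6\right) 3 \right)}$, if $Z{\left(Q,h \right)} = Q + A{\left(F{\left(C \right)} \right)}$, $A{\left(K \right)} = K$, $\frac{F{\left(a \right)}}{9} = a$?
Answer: $\frac{5}{2} \approx 2.5$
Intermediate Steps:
$C = - \frac{3}{2}$ ($C = \left(- \frac{1}{4}\right) 6 = - \frac{3}{2} \approx -1.5$)
$F{\left(a \right)} = 9 a$
$Z{\left(Q,h \right)} = - \frac{27}{2} + Q$ ($Z{\left(Q,h \right)} = Q + 9 \left(- \frac{3}{2}\right) = Q - \frac{27}{2} = - \frac{27}{2} + Q$)
$E{\left(-11,-24 \right)} - Z{\left(-35,\left(\left(-2 + 2\right)^{2} - 6\right) 3 \right)} = -46 - \left(- \frac{27}{2} - 35\right) = -46 - - \frac{97}{2} = -46 + \frac{97}{2} = \frac{5}{2}$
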